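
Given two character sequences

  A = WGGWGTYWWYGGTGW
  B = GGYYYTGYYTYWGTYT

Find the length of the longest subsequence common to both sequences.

Taking G (A #2, B #1); then G (A #3, B #2); then G (A #5, B #7); then T (A #6, B #10); then Y (A #7, B #11); then W (A #8, B #12); then Y (A #10, B #15); then T (A #13, B #16) gives a common subsequence of length 8. Since dp[15][16] = 8, nothing longer is possible.

8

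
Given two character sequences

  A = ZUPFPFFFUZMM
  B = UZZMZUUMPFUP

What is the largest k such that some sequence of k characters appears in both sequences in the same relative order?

5

Match Z (A #1, B #5), then U (A #2, B #7), then P (A #3, B #9), then F (A #4, B #10), then P (A #5, B #12) — 5 characters in the same relative order in both. The LCS DP gives dp[12][12] = 5, so this is optimal.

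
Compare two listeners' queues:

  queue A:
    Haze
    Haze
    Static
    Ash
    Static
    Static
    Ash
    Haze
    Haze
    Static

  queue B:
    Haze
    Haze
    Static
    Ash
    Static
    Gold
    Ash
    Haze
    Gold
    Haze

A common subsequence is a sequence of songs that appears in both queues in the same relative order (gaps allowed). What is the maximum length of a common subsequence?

8

Taking Haze (queue A #1, queue B #1), Haze (queue A #2, queue B #2), Static (queue A #3, queue B #3), Ash (queue A #4, queue B #4), Static (queue A #5, queue B #5), Ash (queue A #7, queue B #7), Haze (queue A #8, queue B #8), Haze (queue A #9, queue B #10) gives a common subsequence of length 8. Since dp[10][10] = 8, nothing longer is possible.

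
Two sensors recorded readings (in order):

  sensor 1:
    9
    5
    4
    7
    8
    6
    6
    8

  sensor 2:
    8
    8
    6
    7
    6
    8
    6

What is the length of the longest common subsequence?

Let dp[i][j] be the LCS length of the first i values of sensor 1 and the first j values of sensor 2. dp[i][j] = dp[i-1][j-1]+1 when the i-th and j-th values match, else max(dp[i-1][j], dp[i][j-1]).
    ·  8  8  6  7  6  8  6
 ·  0  0  0  0  0  0  0  0
 9  0  0  0  0  0  0  0  0
 5  0  0  0  0  0  0  0  0
 4  0  0  0  0  0  0  0  0
 7  0  0  0  0  1  1  1  1
 8  0  1  1  1  1  1  2  2
 6  0  1  1  2  2  2  2  3
 6  0  1  1  2  2  3  3  3
 8  0  1  2  2  2  3  4  4
dp[8][7] = 4. One LCS (by backtracking along matches): 8, 6, 6, 8.

4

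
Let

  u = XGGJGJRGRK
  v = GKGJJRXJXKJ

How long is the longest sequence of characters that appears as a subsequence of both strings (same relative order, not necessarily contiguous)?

6

Let dp[i][j] be the LCS length of the first i characters of u and the first j characters of v. dp[i][j] = dp[i-1][j-1]+1 when the i-th and j-th characters match, else max(dp[i-1][j], dp[i][j-1]).
    ·  G  K  G  J  J  R  X  J  X  K  J
 ·  0  0  0  0  0  0  0  0  0  0  0  0
 X  0  0  0  0  0  0  0  1  1  1  1  1
 G  0  1  1  1  1  1  1  1  1  1  1  1
 G  0  1  1  2  2  2  2  2  2  2  2  2
 J  0  1  1  2  3  3  3  3  3  3  3  3
 G  0  1  1  2  3  3  3  3  3  3  3  3
 J  0  1  1  2  3  4  4  4  4  4  4  4
 R  0  1  1  2  3  4  5  5  5  5  5  5
 G  0  1  1  2  3  4  5  5  5  5  5  5
 R  0  1  1  2  3  4  5  5  5  5  5  5
 K  0  1  2  2  3  4  5  5  5  5  6  6
dp[10][11] = 6. One LCS (by backtracking along matches): GGJJRK.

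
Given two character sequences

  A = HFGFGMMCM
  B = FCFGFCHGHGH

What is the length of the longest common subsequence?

4

Let dp[i][j] be the LCS length of the first i characters of A and the first j characters of B. dp[i][j] = dp[i-1][j-1]+1 when the i-th and j-th characters match, else max(dp[i-1][j], dp[i][j-1]).
    ·  F  C  F  G  F  C  H  G  H  G  H
 ·  0  0  0  0  0  0  0  0  0  0  0  0
 H  0  0  0  0  0  0  0  1  1  1  1  1
 F  0  1  1  1  1  1  1  1  1  1  1  1
 G  0  1  1  1  2  2  2  2  2  2  2  2
 F  0  1  1  2  2  3  3  3  3  3  3  3
 G  0  1  1  2  3  3  3  3  4  4  4  4
 M  0  1  1  2  3  3  3  3  4  4  4  4
 M  0  1  1  2  3  3  3  3  4  4  4  4
 C  0  1  2  2  3  3  4  4  4  4  4  4
 M  0  1  2  2  3  3  4  4  4  4  4  4
dp[9][11] = 4. One LCS (by backtracking along matches): FGFG.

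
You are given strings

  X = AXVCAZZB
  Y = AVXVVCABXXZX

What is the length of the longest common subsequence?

6

Match A at X[1]=Y[1], X at X[2]=Y[3], V at X[3]=Y[5], C at X[4]=Y[6], A at X[5]=Y[7], Z at X[6]=Y[11] — 6 characters in the same relative order in both. The LCS DP gives dp[8][12] = 6, so this is optimal.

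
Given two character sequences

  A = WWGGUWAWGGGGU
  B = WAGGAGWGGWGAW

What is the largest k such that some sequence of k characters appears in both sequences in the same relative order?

8

Match W (A #1, B #1), then G (A #3, B #3), then G (A #4, B #4), then A (A #7, B #5), then W (A #8, B #7), then G (A #9, B #8), then G (A #10, B #9), then G (A #11, B #11) — 8 characters in the same relative order in both, and the DP table's final entry dp[13][13] is also 8, so no common subsequence is longer.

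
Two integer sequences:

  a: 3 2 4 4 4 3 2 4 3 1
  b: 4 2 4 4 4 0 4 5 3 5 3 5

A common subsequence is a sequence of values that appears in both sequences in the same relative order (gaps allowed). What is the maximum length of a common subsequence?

6

Pick 2 (a #2, b #2), then 4 (a #3, b #4), then 4 (a #4, b #5), then 4 (a #5, b #7), then 3 (a #6, b #9), then 3 (a #9, b #11); all 6 values appear in both, in order. Since dp[10][12] = 6, nothing longer is possible.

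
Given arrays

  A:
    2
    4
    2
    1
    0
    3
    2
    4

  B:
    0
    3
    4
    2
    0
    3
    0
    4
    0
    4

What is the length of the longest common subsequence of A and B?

5

One common subsequence of length 5: 4 [2,3], then 2 [3,4], then 0 [5,5], then 3 [6,6], then 4 [8,10], and the DP table's final entry dp[8][10] is also 5, so no common subsequence is longer.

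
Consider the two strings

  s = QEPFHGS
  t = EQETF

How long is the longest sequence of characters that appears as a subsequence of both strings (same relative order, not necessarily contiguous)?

Let dp[i][j] be the LCS length of the first i characters of s and the first j characters of t. dp[i][j] = dp[i-1][j-1]+1 when the i-th and j-th characters match, else max(dp[i-1][j], dp[i][j-1]).
    ·  E  Q  E  T  F
 ·  0  0  0  0  0  0
 Q  0  0  1  1  1  1
 E  0  1  1  2  2  2
 P  0  1  1  2  2  2
 F  0  1  1  2  2  3
 H  0  1  1  2  2  3
 G  0  1  1  2  2  3
 S  0  1  1  2  2  3
dp[7][5] = 3. One LCS (by backtracking along matches): QEF.

3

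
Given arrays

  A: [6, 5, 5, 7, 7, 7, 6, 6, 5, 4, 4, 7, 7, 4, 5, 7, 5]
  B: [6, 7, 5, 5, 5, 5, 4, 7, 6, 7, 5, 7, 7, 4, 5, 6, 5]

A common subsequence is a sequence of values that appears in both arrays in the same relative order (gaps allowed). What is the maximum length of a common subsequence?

One common subsequence of length 11: 6 (A #1, B #1), then 5 (A #2, B #5), then 5 (A #3, B #6), then 7 (A #4, B #8), then 7 (A #6, B #10), then 5 (A #9, B #11), then 7 (A #12, B #12), then 7 (A #13, B #13), then 4 (A #14, B #14), then 5 (A #15, B #15), then 5 (A #17, B #17). dp[17][17] = 11 confirms this is the maximum.

11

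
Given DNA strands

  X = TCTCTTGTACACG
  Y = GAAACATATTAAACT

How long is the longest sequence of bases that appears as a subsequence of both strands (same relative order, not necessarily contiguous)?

Match C [2,5], T [3,7], T [5,9], T [6,10], A [9,12], A [11,13], C [12,14] — 7 bases in the same relative order in both. Since dp[13][15] = 7, nothing longer is possible.

7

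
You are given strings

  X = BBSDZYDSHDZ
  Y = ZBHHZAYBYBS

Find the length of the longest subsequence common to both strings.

One common subsequence of length 4: B (X #1, Y #2) → B (X #2, Y #8) → Y (X #6, Y #9) → S (X #8, Y #11). dp[11][11] = 4 confirms this is the maximum.

4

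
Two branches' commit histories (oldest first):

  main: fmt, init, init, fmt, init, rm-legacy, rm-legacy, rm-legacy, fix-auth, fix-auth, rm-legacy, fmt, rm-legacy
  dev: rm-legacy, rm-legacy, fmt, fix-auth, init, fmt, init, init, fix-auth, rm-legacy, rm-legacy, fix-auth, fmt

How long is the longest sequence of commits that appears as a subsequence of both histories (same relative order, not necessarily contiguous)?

Match fmt [1,3] → init [2,5] → init [3,7] → init [5,8] → rm-legacy [7,10] → rm-legacy [8,11] → fix-auth [10,12] → fmt [12,13] — 8 commits in the same relative order in both. Since dp[13][13] = 8, nothing longer is possible.

8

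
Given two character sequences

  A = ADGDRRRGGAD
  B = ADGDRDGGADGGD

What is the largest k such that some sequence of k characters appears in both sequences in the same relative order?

One common subsequence of length 9: A [1,1], then D [2,2], then G [3,3], then D [4,4], then R [5,5], then G [8,7], then G [9,8], then A [10,9], then D [11,13]. Since dp[11][13] = 9, nothing longer is possible.

9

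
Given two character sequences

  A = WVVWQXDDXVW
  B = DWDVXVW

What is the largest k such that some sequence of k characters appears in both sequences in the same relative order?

5

Let dp[i][j] be the LCS length of the first i characters of A and the first j characters of B. dp[i][j] = dp[i-1][j-1]+1 when the i-th and j-th characters match, else max(dp[i-1][j], dp[i][j-1]).
    ·  D  W  D  V  X  V  W
 ·  0  0  0  0  0  0  0  0
 W  0  0  1  1  1  1  1  1
 V  0  0  1  1  2  2  2  2
 V  0  0  1  1  2  2  3  3
 W  0  0  1  1  2  2  3  4
 Q  0  0  1  1  2  2  3  4
 X  0  0  1  1  2  3  3  4
 D  0  1  1  2  2  3  3  4
 D  0  1  1  2  2  3  3  4
 X  0  1  1  2  2  3  3  4
 V  0  1  1  2  3  3  4  4
 W  0  1  2  2  3  3  4  5
dp[11][7] = 5. One LCS (by backtracking along matches): WVXVW.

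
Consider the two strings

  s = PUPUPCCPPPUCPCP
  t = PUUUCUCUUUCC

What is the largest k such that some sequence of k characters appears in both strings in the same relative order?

One common subsequence of length 8: P (s #1, t #1) → U (s #2, t #3) → U (s #4, t #4) → C (s #6, t #5) → C (s #7, t #7) → U (s #11, t #10) → C (s #12, t #11) → C (s #14, t #12). Since dp[15][12] = 8, nothing longer is possible.

8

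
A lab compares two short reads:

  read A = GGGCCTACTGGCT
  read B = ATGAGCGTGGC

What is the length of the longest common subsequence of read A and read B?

Let dp[i][j] be the LCS length of the first i bases of read A and the first j bases of read B. dp[i][j] = dp[i-1][j-1]+1 when the i-th and j-th bases match, else max(dp[i-1][j], dp[i][j-1]).
    ·  A  T  G  A  G  C  G  T  G  G  C
 ·  0  0  0  0  0  0  0  0  0  0  0  0
 G  0  0  0  1  1  1  1  1  1  1  1  1
 G  0  0  0  1  1  2  2  2  2  2  2  2
 G  0  0  0  1  1  2  2  3  3  3  3  3
 C  0  0  0  1  1  2  3  3  3  3  3  4
 C  0  0  0  1  1  2  3  3  3  3  3  4
 T  0  0  1  1  1  2  3  3  4  4  4  4
 A  0  1  1  1  2  2  3  3  4  4  4  4
 C  0  1  1  1  2  2  3  3  4  4  4  5
 T  0  1  2  2  2  2  3  3  4  4  4  5
 G  0  1  2  3  3  3  3  4  4  5  5  5
 G  0  1  2  3  3  4  4  4  4  5  6  6
 C  0  1  2  3  3  4  5  5  5  5  6  7
 T  0  1  2  3  3  4  5  5  6  6  6  7
dp[13][11] = 7. One LCS (by backtracking along matches): GGGTGGC.

7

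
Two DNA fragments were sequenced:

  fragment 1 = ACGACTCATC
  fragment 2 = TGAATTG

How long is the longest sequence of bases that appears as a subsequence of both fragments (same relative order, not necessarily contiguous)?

One common subsequence of length 4: A (fragment 1 #1, fragment 2 #3), then A (fragment 1 #4, fragment 2 #4), then T (fragment 1 #6, fragment 2 #5), then T (fragment 1 #9, fragment 2 #6). The LCS DP gives dp[10][7] = 4, so this is optimal.

4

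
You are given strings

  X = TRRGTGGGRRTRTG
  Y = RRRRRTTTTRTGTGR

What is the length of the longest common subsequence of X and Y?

8

Match R (X #2, Y #2) → R (X #3, Y #3) → R (X #9, Y #4) → R (X #10, Y #5) → T (X #11, Y #9) → R (X #12, Y #10) → T (X #13, Y #13) → G (X #14, Y #14) — 8 characters in the same relative order in both. dp[14][15] = 8 confirms this is the maximum.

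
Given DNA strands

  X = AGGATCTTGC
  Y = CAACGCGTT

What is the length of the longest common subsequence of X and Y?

5

Let dp[i][j] be the LCS length of the first i bases of X and the first j bases of Y. dp[i][j] = dp[i-1][j-1]+1 when the i-th and j-th bases match, else max(dp[i-1][j], dp[i][j-1]).
    ·  C  A  A  C  G  C  G  T  T
 ·  0  0  0  0  0  0  0  0  0  0
 A  0  0  1  1  1  1  1  1  1  1
 G  0  0  1  1  1  2  2  2  2  2
 G  0  0  1  1  1  2  2  3  3  3
 A  0  0  1  2  2  2  2  3  3  3
 T  0  0  1  2  2  2  2  3  4  4
 C  0  1  1  2  3  3  3  3  4  4
 T  0  1  1  2  3  3  3  3  4  5
 T  0  1  1  2  3  3  3  3  4  5
 G  0  1  1  2  3  4  4  4  4  5
 C  0  1  1  2  3  4  5  5  5  5
dp[10][9] = 5. One LCS (by backtracking along matches): AGGTT.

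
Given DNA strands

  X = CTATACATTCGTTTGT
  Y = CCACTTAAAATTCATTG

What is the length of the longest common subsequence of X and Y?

One common subsequence of length 11: C (X #1, Y #4), T (X #2, Y #6), A (X #3, Y #8), A (X #5, Y #9), A (X #7, Y #10), T (X #8, Y #11), T (X #9, Y #12), C (X #10, Y #13), T (X #13, Y #15), T (X #14, Y #16), G (X #15, Y #17). dp[16][17] = 11 confirms this is the maximum.

11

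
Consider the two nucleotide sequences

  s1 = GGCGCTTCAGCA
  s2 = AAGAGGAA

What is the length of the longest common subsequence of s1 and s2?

5

Match G at s1[1]=s2[3], then G at s1[2]=s2[5], then G at s1[4]=s2[6], then A at s1[9]=s2[7], then A at s1[12]=s2[8] — 5 bases in the same relative order in both. The LCS DP gives dp[12][8] = 5, so this is optimal.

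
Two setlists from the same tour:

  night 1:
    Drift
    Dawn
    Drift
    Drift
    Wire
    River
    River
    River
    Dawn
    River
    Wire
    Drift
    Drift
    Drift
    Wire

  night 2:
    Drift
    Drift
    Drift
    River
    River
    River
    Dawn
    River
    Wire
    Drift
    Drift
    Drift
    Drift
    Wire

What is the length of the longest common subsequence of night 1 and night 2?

Pick Drift at night 1[1]=night 2[1]; then Drift at night 1[3]=night 2[2]; then Drift at night 1[4]=night 2[3]; then River at night 1[6]=night 2[4]; then River at night 1[7]=night 2[5]; then River at night 1[8]=night 2[6]; then Dawn at night 1[9]=night 2[7]; then River at night 1[10]=night 2[8]; then Wire at night 1[11]=night 2[9]; then Drift at night 1[12]=night 2[11]; then Drift at night 1[13]=night 2[12]; then Drift at night 1[14]=night 2[13]; then Wire at night 1[15]=night 2[14]; all 13 songs appear in both, in order, and the DP table's final entry dp[15][14] is also 13, so no common subsequence is longer.

13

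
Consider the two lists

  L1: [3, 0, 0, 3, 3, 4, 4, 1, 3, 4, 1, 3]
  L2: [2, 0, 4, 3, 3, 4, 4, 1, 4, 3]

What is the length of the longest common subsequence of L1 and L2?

8

One common subsequence of length 8: 0 [2,2] → 3 [4,4] → 3 [5,5] → 4 [6,6] → 4 [7,7] → 1 [8,8] → 4 [10,9] → 3 [12,10]. The LCS DP gives dp[12][10] = 8, so this is optimal.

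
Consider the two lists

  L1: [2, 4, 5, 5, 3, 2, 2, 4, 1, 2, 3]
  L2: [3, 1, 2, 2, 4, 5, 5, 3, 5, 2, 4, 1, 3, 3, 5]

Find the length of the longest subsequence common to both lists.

9

Pick 2 at L1[1]=L2[4]; then 4 at L1[2]=L2[5]; then 5 at L1[3]=L2[6]; then 5 at L1[4]=L2[7]; then 3 at L1[5]=L2[8]; then 2 at L1[7]=L2[10]; then 4 at L1[8]=L2[11]; then 1 at L1[9]=L2[12]; then 3 at L1[11]=L2[14]; all 9 values appear in both, in order. dp[11][15] = 9 confirms this is the maximum.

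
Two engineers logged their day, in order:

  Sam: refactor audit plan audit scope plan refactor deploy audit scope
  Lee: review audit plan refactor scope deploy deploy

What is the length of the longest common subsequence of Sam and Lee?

Taking audit (Sam #2, Lee #2), plan (Sam #3, Lee #3), scope (Sam #5, Lee #5), deploy (Sam #8, Lee #7) gives a common subsequence of length 4, and the DP table's final entry dp[10][7] is also 4, so no common subsequence is longer.

4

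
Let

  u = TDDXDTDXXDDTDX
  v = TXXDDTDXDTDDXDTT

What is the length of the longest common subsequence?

10

Taking T at u[1]=v[1]; then D at u[2]=v[5]; then D at u[3]=v[7]; then X at u[4]=v[8]; then D at u[5]=v[9]; then T at u[6]=v[10]; then D at u[7]=v[12]; then X at u[9]=v[13]; then D at u[10]=v[14]; then T at u[12]=v[16] gives a common subsequence of length 10, and the DP table's final entry dp[14][16] is also 10, so no common subsequence is longer.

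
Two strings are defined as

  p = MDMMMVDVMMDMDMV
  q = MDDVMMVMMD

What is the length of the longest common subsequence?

8

Match M (p #1, q #1); then D (p #2, q #3); then M (p #4, q #5); then M (p #5, q #6); then V (p #8, q #7); then M (p #10, q #8); then M (p #12, q #9); then D (p #13, q #10) — 8 characters in the same relative order in both. Since dp[15][10] = 8, nothing longer is possible.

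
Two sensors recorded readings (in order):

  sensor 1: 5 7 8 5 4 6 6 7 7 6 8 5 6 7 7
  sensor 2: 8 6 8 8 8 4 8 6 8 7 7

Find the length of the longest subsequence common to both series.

Pick 8 [3,5]; then 4 [5,6]; then 6 [10,8]; then 8 [11,9]; then 7 [14,10]; then 7 [15,11]; all 6 values appear in both, in order. Since dp[15][11] = 6, nothing longer is possible.

6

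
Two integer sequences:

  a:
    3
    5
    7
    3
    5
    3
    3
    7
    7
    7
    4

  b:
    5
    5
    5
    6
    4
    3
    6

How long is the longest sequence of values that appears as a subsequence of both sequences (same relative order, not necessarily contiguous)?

3

Pick 5 [2,2], then 5 [5,3], then 3 [6,6]; all 3 values appear in both, in order. Since dp[11][7] = 3, nothing longer is possible.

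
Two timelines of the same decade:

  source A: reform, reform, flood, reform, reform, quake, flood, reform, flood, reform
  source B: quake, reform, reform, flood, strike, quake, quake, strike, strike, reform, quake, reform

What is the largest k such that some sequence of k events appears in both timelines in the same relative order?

One common subsequence of length 6: reform at source A[1]=source B[2], reform at source A[2]=source B[3], flood at source A[3]=source B[4], reform at source A[5]=source B[10], quake at source A[6]=source B[11], reform at source A[10]=source B[12]. dp[10][12] = 6 confirms this is the maximum.

6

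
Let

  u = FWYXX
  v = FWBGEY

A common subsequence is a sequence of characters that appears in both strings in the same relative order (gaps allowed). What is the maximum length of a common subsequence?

Pick F (u #1, v #1) → W (u #2, v #2) → Y (u #3, v #6); all 3 characters appear in both, in order, and the DP table's final entry dp[5][6] is also 3, so no common subsequence is longer.

3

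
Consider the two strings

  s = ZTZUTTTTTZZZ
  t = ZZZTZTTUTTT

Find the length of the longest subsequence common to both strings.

Taking Z [1,3] → T [2,4] → Z [3,5] → T [5,6] → T [6,7] → T [7,9] → T [8,10] → T [9,11] gives a common subsequence of length 8, and the DP table's final entry dp[12][11] is also 8, so no common subsequence is longer.

8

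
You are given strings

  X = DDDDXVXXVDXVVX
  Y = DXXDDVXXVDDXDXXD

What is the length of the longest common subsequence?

10

Pick D [1,1], D [3,4], D [4,5], V [6,6], X [7,7], X [8,8], V [9,9], D [10,13], X [11,14], X [14,15]; all 10 characters appear in both, in order. The LCS DP gives dp[14][16] = 10, so this is optimal.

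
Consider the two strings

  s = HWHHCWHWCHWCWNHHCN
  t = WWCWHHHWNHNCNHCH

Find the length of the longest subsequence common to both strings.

Taking W [2,4]; then H [3,5]; then H [4,6]; then H [7,7]; then W [8,8]; then H [10,10]; then C [12,12]; then N [14,13]; then H [15,14]; then H [16,16] gives a common subsequence of length 10. dp[18][16] = 10 confirms this is the maximum.

10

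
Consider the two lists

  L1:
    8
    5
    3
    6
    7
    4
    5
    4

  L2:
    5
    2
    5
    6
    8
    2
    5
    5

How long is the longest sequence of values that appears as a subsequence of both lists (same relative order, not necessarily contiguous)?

3

One common subsequence of length 3: 8 at L1[1]=L2[5], 5 at L1[2]=L2[7], 5 at L1[7]=L2[8], and the DP table's final entry dp[8][8] is also 3, so no common subsequence is longer.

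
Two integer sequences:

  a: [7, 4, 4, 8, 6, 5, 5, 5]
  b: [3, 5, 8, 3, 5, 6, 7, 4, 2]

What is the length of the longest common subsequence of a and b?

2

Taking 7 (a #1, b #7); then 4 (a #2, b #8) gives a common subsequence of length 2. dp[8][9] = 2 confirms this is the maximum.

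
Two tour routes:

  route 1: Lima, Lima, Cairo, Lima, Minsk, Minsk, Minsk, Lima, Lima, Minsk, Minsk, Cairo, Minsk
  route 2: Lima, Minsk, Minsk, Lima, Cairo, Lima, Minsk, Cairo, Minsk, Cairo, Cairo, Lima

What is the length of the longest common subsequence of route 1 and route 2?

Taking Lima (route 1 #4, route 2 #1) → Minsk (route 1 #6, route 2 #2) → Minsk (route 1 #7, route 2 #3) → Lima (route 1 #8, route 2 #4) → Lima (route 1 #9, route 2 #6) → Minsk (route 1 #10, route 2 #7) → Minsk (route 1 #11, route 2 #9) → Cairo (route 1 #12, route 2 #11) gives a common subsequence of length 8. The LCS DP gives dp[13][12] = 8, so this is optimal.

8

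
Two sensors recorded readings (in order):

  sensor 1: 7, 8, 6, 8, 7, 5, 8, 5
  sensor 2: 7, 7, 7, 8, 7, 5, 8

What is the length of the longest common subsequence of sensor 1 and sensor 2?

One common subsequence of length 5: 7 at sensor 1[1]=sensor 2[3], then 8 at sensor 1[4]=sensor 2[4], then 7 at sensor 1[5]=sensor 2[5], then 5 at sensor 1[6]=sensor 2[6], then 8 at sensor 1[7]=sensor 2[7]. dp[8][7] = 5 confirms this is the maximum.

5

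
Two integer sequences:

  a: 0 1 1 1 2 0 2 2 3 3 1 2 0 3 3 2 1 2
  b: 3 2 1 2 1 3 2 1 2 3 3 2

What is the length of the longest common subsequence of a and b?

Taking 1 (a #2, b #3), then 1 (a #3, b #5), then 2 (a #8, b #7), then 1 (a #11, b #8), then 2 (a #12, b #9), then 3 (a #14, b #10), then 3 (a #15, b #11), then 2 (a #18, b #12) gives a common subsequence of length 8. Since dp[18][12] = 8, nothing longer is possible.

8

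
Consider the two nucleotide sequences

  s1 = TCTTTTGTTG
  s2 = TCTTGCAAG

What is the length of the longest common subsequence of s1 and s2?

Let dp[i][j] be the LCS length of the first i bases of s1 and the first j bases of s2. dp[i][j] = dp[i-1][j-1]+1 when the i-th and j-th bases match, else max(dp[i-1][j], dp[i][j-1]).
    ·  T  C  T  T  G  C  A  A  G
 ·  0  0  0  0  0  0  0  0  0  0
 T  0  1  1  1  1  1  1  1  1  1
 C  0  1  2  2  2  2  2  2  2  2
 T  0  1  2  3  3  3  3  3  3  3
 T  0  1  2  3  4  4  4  4  4  4
 T  0  1  2  3  4  4  4  4  4  4
 T  0  1  2  3  4  4  4  4  4  4
 G  0  1  2  3  4  5  5  5  5  5
 T  0  1  2  3  4  5  5  5  5  5
 T  0  1  2  3  4  5  5  5  5  5
 G  0  1  2  3  4  5  5  5  5  6
dp[10][9] = 6. One LCS (by backtracking along matches): TCTTGG.

6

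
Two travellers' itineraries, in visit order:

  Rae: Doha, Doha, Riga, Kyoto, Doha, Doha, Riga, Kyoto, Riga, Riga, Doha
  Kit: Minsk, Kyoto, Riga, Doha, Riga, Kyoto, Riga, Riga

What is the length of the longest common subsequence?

6

One common subsequence of length 6: Riga at Rae[3]=Kit[3], Doha at Rae[6]=Kit[4], Riga at Rae[7]=Kit[5], Kyoto at Rae[8]=Kit[6], Riga at Rae[9]=Kit[7], Riga at Rae[10]=Kit[8]. dp[11][8] = 6 confirms this is the maximum.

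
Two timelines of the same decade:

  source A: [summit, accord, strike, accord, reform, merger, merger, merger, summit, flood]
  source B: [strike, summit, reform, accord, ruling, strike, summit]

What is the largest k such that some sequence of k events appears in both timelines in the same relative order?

Match summit [1,2] → accord [2,4] → strike [3,6] → summit [9,7] — 4 events in the same relative order in both, and the DP table's final entry dp[10][7] is also 4, so no common subsequence is longer.

4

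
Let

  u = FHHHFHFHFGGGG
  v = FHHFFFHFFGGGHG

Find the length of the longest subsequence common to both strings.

One common subsequence of length 11: F (u #1, v #1); then H (u #2, v #2); then H (u #3, v #3); then F (u #5, v #6); then H (u #6, v #7); then F (u #7, v #8); then F (u #9, v #9); then G (u #10, v #10); then G (u #11, v #11); then G (u #12, v #12); then G (u #13, v #14). Since dp[13][14] = 11, nothing longer is possible.

11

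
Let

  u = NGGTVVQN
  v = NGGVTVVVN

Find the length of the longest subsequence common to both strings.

One common subsequence of length 7: N at u[1]=v[1], G at u[2]=v[2], G at u[3]=v[3], T at u[4]=v[5], V at u[5]=v[7], V at u[6]=v[8], N at u[8]=v[9]. dp[8][9] = 7 confirms this is the maximum.

7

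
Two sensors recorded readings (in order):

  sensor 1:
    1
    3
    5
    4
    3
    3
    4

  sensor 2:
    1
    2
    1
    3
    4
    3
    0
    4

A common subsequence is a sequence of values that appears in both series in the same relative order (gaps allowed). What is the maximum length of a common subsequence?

5

Let dp[i][j] be the LCS length of the first i values of sensor 1 and the first j values of sensor 2. dp[i][j] = dp[i-1][j-1]+1 when the i-th and j-th values match, else max(dp[i-1][j], dp[i][j-1]).
    ·  1  2  1  3  4  3  0  4
 ·  0  0  0  0  0  0  0  0  0
 1  0  1  1  1  1  1  1  1  1
 3  0  1  1  1  2  2  2  2  2
 5  0  1  1  1  2  2  2  2  2
 4  0  1  1  1  2  3  3  3  3
 3  0  1  1  1  2  3  4  4  4
 3  0  1  1  1  2  3  4  4  4
 4  0  1  1  1  2  3  4  4  5
dp[7][8] = 5. One LCS (by backtracking along matches): 1, 3, 4, 3, 4.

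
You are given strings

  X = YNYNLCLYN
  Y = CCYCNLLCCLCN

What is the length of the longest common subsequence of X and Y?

6

Match Y [1,3], N [2,5], L [5,7], C [6,9], L [7,10], N [9,12] — 6 characters in the same relative order in both. Since dp[9][12] = 6, nothing longer is possible.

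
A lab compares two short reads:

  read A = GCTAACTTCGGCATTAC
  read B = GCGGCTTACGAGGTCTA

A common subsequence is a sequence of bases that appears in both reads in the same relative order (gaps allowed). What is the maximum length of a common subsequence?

Match G at read A[1]=read B[1] → C at read A[2]=read B[2] → C at read A[6]=read B[5] → T at read A[7]=read B[6] → T at read A[8]=read B[7] → C at read A[9]=read B[9] → G at read A[10]=read B[12] → G at read A[11]=read B[13] → C at read A[12]=read B[15] → T at read A[15]=read B[16] → A at read A[16]=read B[17] — 11 bases in the same relative order in both. Since dp[17][17] = 11, nothing longer is possible.

11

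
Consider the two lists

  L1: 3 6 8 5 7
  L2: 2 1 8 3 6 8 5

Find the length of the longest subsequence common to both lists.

Match 3 at L1[1]=L2[4]; then 6 at L1[2]=L2[5]; then 8 at L1[3]=L2[6]; then 5 at L1[4]=L2[7] — 4 values in the same relative order in both. dp[5][7] = 4 confirms this is the maximum.

4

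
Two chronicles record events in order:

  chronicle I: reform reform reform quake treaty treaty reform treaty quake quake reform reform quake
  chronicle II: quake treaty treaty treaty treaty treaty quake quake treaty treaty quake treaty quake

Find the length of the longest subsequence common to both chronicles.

Pick quake at chronicle I[4]=chronicle II[1]; then treaty at chronicle I[5]=chronicle II[4]; then treaty at chronicle I[6]=chronicle II[5]; then treaty at chronicle I[8]=chronicle II[6]; then quake at chronicle I[9]=chronicle II[8]; then quake at chronicle I[10]=chronicle II[11]; then quake at chronicle I[13]=chronicle II[13]; all 7 events appear in both, in order. Since dp[13][13] = 7, nothing longer is possible.

7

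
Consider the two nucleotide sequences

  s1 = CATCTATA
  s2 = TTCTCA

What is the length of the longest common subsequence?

4

Let dp[i][j] be the LCS length of the first i bases of s1 and the first j bases of s2. dp[i][j] = dp[i-1][j-1]+1 when the i-th and j-th bases match, else max(dp[i-1][j], dp[i][j-1]).
    ·  T  T  C  T  C  A
 ·  0  0  0  0  0  0  0
 C  0  0  0  1  1  1  1
 A  0  0  0  1  1  1  2
 T  0  1  1  1  2  2  2
 C  0  1  1  2  2  3  3
 T  0  1  2  2  3  3  3
 A  0  1  2  2  3  3  4
 T  0  1  2  2  3  3  4
 A  0  1  2  2  3  3  4
dp[8][6] = 4. One LCS (by backtracking along matches): CTCA.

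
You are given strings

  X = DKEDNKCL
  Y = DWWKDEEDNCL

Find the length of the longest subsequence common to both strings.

One common subsequence of length 7: D at X[1]=Y[1]; then K at X[2]=Y[4]; then E at X[3]=Y[7]; then D at X[4]=Y[8]; then N at X[5]=Y[9]; then C at X[7]=Y[10]; then L at X[8]=Y[11]. The LCS DP gives dp[8][11] = 7, so this is optimal.

7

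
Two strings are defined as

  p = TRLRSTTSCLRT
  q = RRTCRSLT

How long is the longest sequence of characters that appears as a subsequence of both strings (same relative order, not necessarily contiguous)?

Match R [2,1], R [4,2], T [6,3], S [8,6], L [10,7], T [12,8] — 6 characters in the same relative order in both, and the DP table's final entry dp[12][8] is also 6, so no common subsequence is longer.

6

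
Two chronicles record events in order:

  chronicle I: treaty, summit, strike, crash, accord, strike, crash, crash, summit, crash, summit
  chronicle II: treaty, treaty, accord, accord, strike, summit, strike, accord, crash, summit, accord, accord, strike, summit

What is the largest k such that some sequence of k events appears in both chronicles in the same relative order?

Match treaty at chronicle I[1]=chronicle II[2], then summit at chronicle I[2]=chronicle II[6], then strike at chronicle I[3]=chronicle II[7], then crash at chronicle I[4]=chronicle II[9], then accord at chronicle I[5]=chronicle II[12], then strike at chronicle I[6]=chronicle II[13], then summit at chronicle I[11]=chronicle II[14] — 7 events in the same relative order in both, and the DP table's final entry dp[11][14] is also 7, so no common subsequence is longer.

7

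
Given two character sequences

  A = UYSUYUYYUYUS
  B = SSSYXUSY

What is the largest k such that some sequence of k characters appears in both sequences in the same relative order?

Match S (A #3, B #3), then Y (A #5, B #4), then U (A #6, B #6), then Y (A #10, B #8) — 4 characters in the same relative order in both. Since dp[12][8] = 4, nothing longer is possible.

4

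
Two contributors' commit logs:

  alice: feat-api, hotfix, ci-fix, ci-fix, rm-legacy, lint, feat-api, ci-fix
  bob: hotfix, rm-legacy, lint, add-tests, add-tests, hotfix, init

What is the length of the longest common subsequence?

3

Pick hotfix at alice[2]=bob[1]; then rm-legacy at alice[5]=bob[2]; then lint at alice[6]=bob[3]; all 3 commits appear in both, in order, and the DP table's final entry dp[8][7] is also 3, so no common subsequence is longer.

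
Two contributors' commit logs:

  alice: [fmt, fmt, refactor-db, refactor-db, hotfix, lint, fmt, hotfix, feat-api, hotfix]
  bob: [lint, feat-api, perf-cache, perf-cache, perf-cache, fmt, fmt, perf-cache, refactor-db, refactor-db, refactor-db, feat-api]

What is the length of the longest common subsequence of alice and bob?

5

Pick fmt at alice[1]=bob[6]; then fmt at alice[2]=bob[7]; then refactor-db at alice[3]=bob[10]; then refactor-db at alice[4]=bob[11]; then feat-api at alice[9]=bob[12]; all 5 commits appear in both, in order. dp[10][12] = 5 confirms this is the maximum.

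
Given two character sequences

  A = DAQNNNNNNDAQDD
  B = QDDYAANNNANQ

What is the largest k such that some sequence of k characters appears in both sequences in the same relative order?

7

One common subsequence of length 7: D [1,3], A [2,6], N [4,7], N [5,8], N [6,9], N [9,11], Q [12,12]. Since dp[14][12] = 7, nothing longer is possible.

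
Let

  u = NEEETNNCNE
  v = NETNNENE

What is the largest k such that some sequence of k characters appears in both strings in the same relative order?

Match N (u #1, v #1), then E (u #4, v #2), then T (u #5, v #3), then N (u #6, v #4), then N (u #7, v #5), then N (u #9, v #7), then E (u #10, v #8) — 7 characters in the same relative order in both. The LCS DP gives dp[10][8] = 7, so this is optimal.

7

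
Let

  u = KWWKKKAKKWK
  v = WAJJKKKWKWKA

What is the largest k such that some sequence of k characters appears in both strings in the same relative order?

7

Let dp[i][j] be the LCS length of the first i characters of u and the first j characters of v. dp[i][j] = dp[i-1][j-1]+1 when the i-th and j-th characters match, else max(dp[i-1][j], dp[i][j-1]).
    ·  W  A  J  J  K  K  K  W  K  W  K  A
 ·  0  0  0  0  0  0  0  0  0  0  0  0  0
 K  0  0  0  0  0  1  1  1  1  1  1  1  1
 W  0  1  1  1  1  1  1  1  2  2  2  2  2
 W  0  1  1  1  1  1  1  1  2  2  3  3  3
 K  0  1  1  1  1  2  2  2  2  3  3  4  4
 K  0  1  1  1  1  2  3  3  3  3  3  4  4
 K  0  1  1  1  1  2  3  4  4  4  4  4  4
 A  0  1  2  2  2  2  3  4  4  4  4  4  5
 K  0  1  2  2  2  3  3  4  4  5  5  5  5
 K  0  1  2  2  2  3  4  4  4  5  5  6  6
 W  0  1  2  2  2  3  4  4  5  5  6  6  6
 K  0  1  2  2  2  3  4  5  5  6  6  7  7
dp[11][12] = 7. One LCS (by backtracking along matches): WKKKKWK.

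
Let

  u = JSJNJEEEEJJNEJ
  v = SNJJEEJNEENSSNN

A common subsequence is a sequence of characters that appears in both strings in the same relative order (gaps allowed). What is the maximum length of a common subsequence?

Pick S (u #2, v #1) → J (u #3, v #3) → J (u #5, v #4) → E (u #6, v #5) → E (u #7, v #6) → E (u #8, v #9) → E (u #9, v #10) → N (u #12, v #15); all 8 characters appear in both, in order. Since dp[14][15] = 8, nothing longer is possible.

8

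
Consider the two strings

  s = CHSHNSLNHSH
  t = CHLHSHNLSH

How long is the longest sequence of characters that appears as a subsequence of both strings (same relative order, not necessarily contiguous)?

Let dp[i][j] be the LCS length of the first i characters of s and the first j characters of t. dp[i][j] = dp[i-1][j-1]+1 when the i-th and j-th characters match, else max(dp[i-1][j], dp[i][j-1]).
    ·  C  H  L  H  S  H  N  L  S  H
 ·  0  0  0  0  0  0  0  0  0  0  0
 C  0  1  1  1  1  1  1  1  1  1  1
 H  0  1  2  2  2  2  2  2  2  2  2
 S  0  1  2  2  2  3  3  3  3  3  3
 H  0  1  2  2  3  3  4  4  4  4  4
 N  0  1  2  2  3  3  4  5  5  5  5
 S  0  1  2  2  3  4  4  5  5  6  6
 L  0  1  2  3  3  4  4  5  6  6  6
 N  0  1  2  3  3  4  4  5  6  6  6
 H  0  1  2  3  4  4  5  5  6  6  7
 S  0  1  2  3  4  5  5  5  6  7  7
 H  0  1  2  3  4  5  6  6  6  7  8
dp[11][10] = 8. One LCS (by backtracking along matches): CHSHNLSH.

8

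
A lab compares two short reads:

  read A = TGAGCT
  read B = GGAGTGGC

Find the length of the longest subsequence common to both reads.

4

One common subsequence of length 4: T (read A #1, read B #5); then G (read A #2, read B #6); then G (read A #4, read B #7); then C (read A #5, read B #8), and the DP table's final entry dp[6][8] is also 4, so no common subsequence is longer.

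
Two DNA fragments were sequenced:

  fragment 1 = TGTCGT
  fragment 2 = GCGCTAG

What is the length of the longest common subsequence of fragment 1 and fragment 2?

4

Pick G [2,1] → C [4,2] → G [5,3] → T [6,5]; all 4 bases appear in both, in order. Since dp[6][7] = 4, nothing longer is possible.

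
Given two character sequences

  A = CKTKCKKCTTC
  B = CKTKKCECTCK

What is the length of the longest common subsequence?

Taking C at A[1]=B[1] → K at A[2]=B[2] → T at A[3]=B[3] → K at A[4]=B[5] → C at A[5]=B[6] → C at A[8]=B[8] → T at A[10]=B[9] → C at A[11]=B[10] gives a common subsequence of length 8. Since dp[11][11] = 8, nothing longer is possible.

8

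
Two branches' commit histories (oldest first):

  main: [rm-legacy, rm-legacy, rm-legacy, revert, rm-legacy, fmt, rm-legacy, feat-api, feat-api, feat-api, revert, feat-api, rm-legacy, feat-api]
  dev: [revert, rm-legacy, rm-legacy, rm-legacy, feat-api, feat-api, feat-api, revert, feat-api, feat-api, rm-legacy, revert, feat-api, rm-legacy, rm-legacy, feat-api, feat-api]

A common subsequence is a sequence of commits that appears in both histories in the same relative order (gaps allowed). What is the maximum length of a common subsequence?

Match rm-legacy (main #1, dev #2); then rm-legacy (main #2, dev #3); then rm-legacy (main #3, dev #4); then revert (main #4, dev #8); then feat-api (main #8, dev #9); then feat-api (main #9, dev #10); then revert (main #11, dev #12); then feat-api (main #12, dev #13); then rm-legacy (main #13, dev #15); then feat-api (main #14, dev #17) — 10 commits in the same relative order in both. The LCS DP gives dp[14][17] = 10, so this is optimal.

10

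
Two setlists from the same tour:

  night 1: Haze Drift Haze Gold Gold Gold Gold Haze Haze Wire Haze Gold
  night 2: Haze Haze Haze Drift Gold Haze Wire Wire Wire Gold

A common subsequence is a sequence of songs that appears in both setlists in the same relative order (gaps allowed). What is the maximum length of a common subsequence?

6

One common subsequence of length 6: Haze [1,3] → Drift [2,4] → Gold [7,5] → Haze [8,6] → Wire [10,9] → Gold [12,10]. dp[12][10] = 6 confirms this is the maximum.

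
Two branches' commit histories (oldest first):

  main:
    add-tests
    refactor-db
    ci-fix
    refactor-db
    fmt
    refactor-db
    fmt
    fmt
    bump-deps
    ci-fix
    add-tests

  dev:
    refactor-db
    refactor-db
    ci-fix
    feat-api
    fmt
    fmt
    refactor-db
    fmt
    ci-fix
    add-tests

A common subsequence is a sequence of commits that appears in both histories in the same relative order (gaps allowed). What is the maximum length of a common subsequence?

One common subsequence of length 7: refactor-db at main[2]=dev[2], ci-fix at main[3]=dev[3], fmt at main[5]=dev[6], refactor-db at main[6]=dev[7], fmt at main[8]=dev[8], ci-fix at main[10]=dev[9], add-tests at main[11]=dev[10], and the DP table's final entry dp[11][10] is also 7, so no common subsequence is longer.

7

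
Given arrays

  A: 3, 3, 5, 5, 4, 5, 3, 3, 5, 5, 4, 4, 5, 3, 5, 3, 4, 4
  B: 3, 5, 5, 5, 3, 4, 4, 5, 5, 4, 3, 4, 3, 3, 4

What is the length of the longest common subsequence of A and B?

One common subsequence of length 12: 3 [2,1], then 5 [3,2], then 5 [4,3], then 5 [6,4], then 3 [7,5], then 5 [9,8], then 5 [10,9], then 4 [11,10], then 4 [12,12], then 3 [14,13], then 3 [16,14], then 4 [18,15], and the DP table's final entry dp[18][15] is also 12, so no common subsequence is longer.

12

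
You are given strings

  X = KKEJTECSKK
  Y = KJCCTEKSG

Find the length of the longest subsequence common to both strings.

5

Taking K [2,1]; then J [4,2]; then T [5,5]; then E [6,6]; then S [8,8] gives a common subsequence of length 5. dp[10][9] = 5 confirms this is the maximum.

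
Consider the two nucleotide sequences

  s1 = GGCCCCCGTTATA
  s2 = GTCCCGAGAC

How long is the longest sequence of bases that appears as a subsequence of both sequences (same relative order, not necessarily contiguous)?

Match G [1,1], C [5,3], C [6,4], C [7,5], G [8,6], A [11,7], A [13,9] — 7 bases in the same relative order in both. The LCS DP gives dp[13][10] = 7, so this is optimal.

7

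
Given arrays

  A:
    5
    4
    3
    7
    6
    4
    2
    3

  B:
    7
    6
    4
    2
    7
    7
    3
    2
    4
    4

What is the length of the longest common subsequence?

5

Taking 7 at A[4]=B[1], 6 at A[5]=B[2], 4 at A[6]=B[3], 2 at A[7]=B[4], 3 at A[8]=B[7] gives a common subsequence of length 5. dp[8][10] = 5 confirms this is the maximum.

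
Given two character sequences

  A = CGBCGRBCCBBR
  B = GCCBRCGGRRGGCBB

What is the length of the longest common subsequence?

Taking C (A #1, B #3), then B (A #3, B #4), then C (A #4, B #6), then G (A #5, B #8), then R (A #6, B #10), then C (A #9, B #13), then B (A #10, B #14), then B (A #11, B #15) gives a common subsequence of length 8. dp[12][15] = 8 confirms this is the maximum.

8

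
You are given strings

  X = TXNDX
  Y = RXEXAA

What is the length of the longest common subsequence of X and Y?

Let dp[i][j] be the LCS length of the first i characters of X and the first j characters of Y. dp[i][j] = dp[i-1][j-1]+1 when the i-th and j-th characters match, else max(dp[i-1][j], dp[i][j-1]).
    ·  R  X  E  X  A  A
 ·  0  0  0  0  0  0  0
 T  0  0  0  0  0  0  0
 X  0  0  1  1  1  1  1
 N  0  0  1  1  1  1  1
 D  0  0  1  1  1  1  1
 X  0  0  1  1  2  2  2
dp[5][6] = 2. One LCS (by backtracking along matches): XX.

2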